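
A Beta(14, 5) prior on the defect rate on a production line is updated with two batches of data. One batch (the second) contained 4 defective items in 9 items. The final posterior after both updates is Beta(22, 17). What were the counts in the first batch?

Because Beta–binomial updating is additive in the counts, the combined data contributed (α_post−α_prior, β_post−β_prior) successes and failures.
Total across both batches: 22−14=8 defective items, 17−5=12 good items.
Subtract the second batch: 8−4=4 defective items and 12−5=7 good items.

4 defective items and 7 good items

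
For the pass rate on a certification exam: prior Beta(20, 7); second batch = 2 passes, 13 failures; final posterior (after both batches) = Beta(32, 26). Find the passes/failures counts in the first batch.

Sequential conjugate updates are equivalent to a single update on the pooled data, so total successes = posterior α − prior α and total failures = posterior β − prior β.
Total across both batches: 32−20=12 passes, 26−7=19 failures.
Subtract the second batch: 12−2=10 passes and 19−13=6 failures.

10 passes and 6 failures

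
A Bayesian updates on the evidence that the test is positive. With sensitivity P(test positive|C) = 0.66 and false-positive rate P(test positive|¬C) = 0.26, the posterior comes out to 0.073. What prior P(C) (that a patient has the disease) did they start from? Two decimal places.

P(C) = 0.03

Bayes' rule in odds form gives O(C|E) = O(C)·[P(E|C)/P(E|¬C)], hence O(C) = O(C|E)/LR.
Posterior odds = 0.073/(1−0.073) = 0.0787. LR = 0.66/0.26 = 2.5385.
Prior odds = 0.0787/2.5385 = 0.0310, so P(C) = 0.0310/(1+0.0310) ≈ 0.03.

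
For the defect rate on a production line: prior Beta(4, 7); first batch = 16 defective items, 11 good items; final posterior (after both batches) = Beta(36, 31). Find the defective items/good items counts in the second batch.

Sequential conjugate updates are equivalent to a single update on the pooled data, so total successes = posterior α − prior α and total failures = posterior β − prior β.
Total across both batches: 36−4=32 defective items, 31−7=24 good items.
Subtract the first batch: 32−16=16 defective items and 24−11=13 good items.

16 defective items and 13 good items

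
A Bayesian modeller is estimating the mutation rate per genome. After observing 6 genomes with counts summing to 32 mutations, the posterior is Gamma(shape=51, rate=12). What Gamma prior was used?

Gamma(shape=19, rate=6)

Gamma–Poisson conjugacy: posterior shape = α + Σxᵢ, posterior rate = β + n.
So α = 51 − 32 = 19 and β = 12 − 6 = 6.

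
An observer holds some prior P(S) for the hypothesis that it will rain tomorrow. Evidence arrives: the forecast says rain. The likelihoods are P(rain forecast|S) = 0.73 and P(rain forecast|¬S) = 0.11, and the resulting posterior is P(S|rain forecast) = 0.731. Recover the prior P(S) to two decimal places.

P(S) = 0.29

In odds form, posterior odds = prior odds × likelihood ratio, so prior odds = posterior odds ÷ LR.
Posterior odds = 0.731/(1−0.731) = 2.7175. LR = 0.73/0.11 = 6.6364.
Prior odds = 2.7175/6.6364 = 0.4095, so P(S) = 0.4095/(1+0.4095) ≈ 0.29.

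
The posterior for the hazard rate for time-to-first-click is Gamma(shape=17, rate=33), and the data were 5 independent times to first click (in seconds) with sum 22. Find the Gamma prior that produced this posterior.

For an exponential likelihood with a Gamma(α, β) prior on the rate, n observations with total T give posterior Gamma(α+n, β+T).
So α = 17 − 5 = 12 and β = 33 − 22 = 11.

Gamma(shape=12, rate=11)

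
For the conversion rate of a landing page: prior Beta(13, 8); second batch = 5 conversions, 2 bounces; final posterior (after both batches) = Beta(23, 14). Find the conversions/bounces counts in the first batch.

5 conversions and 4 bounces

Sequential conjugate updates are equivalent to a single update on the pooled data, so total successes = posterior α − prior α and total failures = posterior β − prior β.
Total across both batches: 23−13=10 conversions, 14−8=6 bounces.
Subtract the second batch: 10−5=5 conversions and 6−2=4 bounces.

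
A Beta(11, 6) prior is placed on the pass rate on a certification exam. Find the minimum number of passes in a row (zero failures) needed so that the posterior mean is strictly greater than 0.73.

After k passes and 0 failures the posterior is Beta(11+k, 6), with mean (11+k)/(11+6+k).
Set (11+k)/(17+k) > 0.73 and solve: k > (0.73·17 − 11)/(1 − 0.73) = 5.222.
The smallest integer exceeding 5.222 is 6, and checking k=6: (17)/(23) = 0.7391 > 0.73.

k = 6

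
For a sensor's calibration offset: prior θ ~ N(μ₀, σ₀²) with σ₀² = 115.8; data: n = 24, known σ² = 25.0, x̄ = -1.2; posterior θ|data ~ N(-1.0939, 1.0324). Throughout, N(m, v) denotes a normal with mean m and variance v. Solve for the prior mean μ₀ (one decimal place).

μ₀ = 10.7

The posterior mean is a precision-weighted average: μ_n = (τ₀μ₀ + τ_data·x̄)/(τ₀+τ_data), with τ₀=1/σ₀² and τ_data=n/σ².
Here τ₀ = 1/115.8 = 0.008636 and τ_data = 24/25.0 = 0.960000, so τ_n = 0.968636.
Rearranging for μ₀: μ₀ = (μ_n·τ_n − τ_data·x̄)/τ₀ = (-1.0939·0.968636 − 0.960000·-1.2) / 0.008636 = 0.092409/0.008636 ≈ 10.7.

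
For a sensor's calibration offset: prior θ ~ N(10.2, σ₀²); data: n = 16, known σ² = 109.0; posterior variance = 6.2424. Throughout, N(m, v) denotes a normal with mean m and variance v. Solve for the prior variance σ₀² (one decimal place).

σ₀² = 74.6

Posterior precision equals prior precision plus data precision: 1/σ_n² = 1/σ₀² + n/σ².
So 1/σ₀² = 1/6.2424 − 16/109.0 = 0.160195 − 0.146789 = 0.013406.
Hence σ₀² = 1/0.013406 ≈ 74.6.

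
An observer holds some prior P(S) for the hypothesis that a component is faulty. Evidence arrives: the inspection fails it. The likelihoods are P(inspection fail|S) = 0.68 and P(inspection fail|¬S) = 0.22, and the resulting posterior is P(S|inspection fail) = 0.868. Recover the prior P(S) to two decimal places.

In odds form, posterior odds = prior odds × likelihood ratio, so prior odds = posterior odds ÷ LR.
Posterior odds = 0.868/(1−0.868) = 6.5758. LR = 0.68/0.22 = 3.0909.
Prior odds = 6.5758/3.0909 = 2.1275, so P(S) = 2.1275/(1+2.1275) ≈ 0.68.

P(S) = 0.68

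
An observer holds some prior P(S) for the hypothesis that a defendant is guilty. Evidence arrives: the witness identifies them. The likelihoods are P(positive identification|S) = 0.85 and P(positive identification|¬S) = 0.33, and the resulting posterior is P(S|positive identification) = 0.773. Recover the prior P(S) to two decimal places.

P(S) = 0.57

Bayes' rule in odds form gives O(S|E) = O(S)·[P(E|S)/P(E|¬S)], hence O(S) = O(S|E)/LR.
Posterior odds = 0.773/(1−0.773) = 3.4053. LR = 0.85/0.33 = 2.5758.
Prior odds = 3.4053/2.5758 = 1.3220, so P(S) = 1.3220/(1+1.3220) ≈ 0.57.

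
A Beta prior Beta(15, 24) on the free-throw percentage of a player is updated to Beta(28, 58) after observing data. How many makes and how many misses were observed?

Under Beta–binomial conjugacy the posterior parameters are (α+s, β+f).
So s = 28 − 15 = 13 and f = 58 − 24 = 34.

13 makes and 34 misses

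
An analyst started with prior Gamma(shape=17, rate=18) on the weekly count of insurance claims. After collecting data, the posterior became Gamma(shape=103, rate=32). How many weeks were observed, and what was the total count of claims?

n = 14 weeks with total 86 claims

A Gamma(α, β) prior (rate parametrization) on a Poisson rate with n observations summing to S gives posterior Gamma(α+S, β+n).
Matching: Σxᵢ = 103 − 17 = 86 and n = 32 − 18 = 14.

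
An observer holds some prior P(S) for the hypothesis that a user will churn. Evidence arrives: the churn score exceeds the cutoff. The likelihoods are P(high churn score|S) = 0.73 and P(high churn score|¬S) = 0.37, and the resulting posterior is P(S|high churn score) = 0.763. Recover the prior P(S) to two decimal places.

In odds form, posterior odds = prior odds × likelihood ratio, so prior odds = posterior odds ÷ LR.
Posterior odds = 0.763/(1−0.763) = 3.2194. LR = 0.73/0.37 = 1.9730.
Prior odds = 3.2194/1.9730 = 1.6317, so P(S) = 1.6317/(1+1.6317) ≈ 0.62.

P(S) = 0.62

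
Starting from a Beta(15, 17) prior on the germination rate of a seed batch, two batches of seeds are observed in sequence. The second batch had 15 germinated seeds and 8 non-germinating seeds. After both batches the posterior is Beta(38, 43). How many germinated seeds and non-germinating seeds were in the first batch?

Because Beta–binomial updating is additive in the counts, the combined data contributed (α_post−α_prior, β_post−β_prior) successes and failures.
Total across both batches: 38−15=23 germinated seeds, 43−17=26 non-germinating seeds.
Subtract the second batch: 23−15=8 germinated seeds and 26−8=18 non-germinating seeds.

8 germinated seeds and 18 non-germinating seeds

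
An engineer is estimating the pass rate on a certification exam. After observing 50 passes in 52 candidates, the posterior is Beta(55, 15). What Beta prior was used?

Under Beta–binomial conjugacy the posterior parameters are (α+s, β+f).
So α = 55 − 50 = 5 and β = 15 − 2 = 13.

Beta(5, 13)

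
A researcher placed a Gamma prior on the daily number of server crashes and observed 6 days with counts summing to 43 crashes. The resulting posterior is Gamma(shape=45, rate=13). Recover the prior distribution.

A Gamma(α, β) prior (rate parametrization) on a Poisson rate with n observations summing to S gives posterior Gamma(α+S, β+n).
So α = 45 − 43 = 2 and β = 13 − 6 = 7.

Gamma(shape=2, rate=7)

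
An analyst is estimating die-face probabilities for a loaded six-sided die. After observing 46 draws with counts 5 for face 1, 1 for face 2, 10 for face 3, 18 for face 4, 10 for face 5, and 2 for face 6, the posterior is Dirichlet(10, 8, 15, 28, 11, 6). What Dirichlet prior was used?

For a Dirichlet(α) prior with multinomial counts c, the posterior is Dirichlet(α + c) componentwise.
Subtract each count from the matching posterior parameter: 10−5=5, 8−1=7, 15−10=5, 28−18=10, 11−10=1, 6−2=4.

Dirichlet(5, 7, 5, 10, 1, 4)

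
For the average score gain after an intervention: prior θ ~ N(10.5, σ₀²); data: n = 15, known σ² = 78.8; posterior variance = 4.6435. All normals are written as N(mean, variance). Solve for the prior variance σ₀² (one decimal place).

σ₀² = 40.0

Posterior precision equals prior precision plus data precision: 1/σ_n² = 1/σ₀² + n/σ².
So 1/σ₀² = 1/4.6435 − 15/78.8 = 0.215355 − 0.190355 = 0.025000.
Hence σ₀² = 1/0.025000 ≈ 40.0.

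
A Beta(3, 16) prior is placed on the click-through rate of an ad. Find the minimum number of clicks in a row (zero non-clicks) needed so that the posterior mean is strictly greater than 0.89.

k = 127

After k clicks and 0 non-clicks the posterior is Beta(3+k, 16), with mean (3+k)/(3+16+k).
Set (3+k)/(19+k) > 0.89 and solve: k > (0.89·19 − 3)/(1 − 0.89) = 126.455.
The smallest integer exceeding 126.455 is 127.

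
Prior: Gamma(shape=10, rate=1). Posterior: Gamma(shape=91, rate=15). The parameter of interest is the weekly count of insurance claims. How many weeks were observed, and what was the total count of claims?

n = 14 weeks with total 81 claims

A Gamma(α, β) prior (rate parametrization) on a Poisson rate with n observations summing to S gives posterior Gamma(α+S, β+n).
Matching: Σxᵢ = 91 − 10 = 81 and n = 15 − 1 = 14.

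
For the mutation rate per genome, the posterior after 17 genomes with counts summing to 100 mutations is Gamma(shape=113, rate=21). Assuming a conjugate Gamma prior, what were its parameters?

Gamma(shape=13, rate=4)

A Gamma(α, β) prior (rate parametrization) on a Poisson rate with n observations summing to S gives posterior Gamma(α+S, β+n).
So α = 113 − 100 = 13 and β = 21 − 17 = 4.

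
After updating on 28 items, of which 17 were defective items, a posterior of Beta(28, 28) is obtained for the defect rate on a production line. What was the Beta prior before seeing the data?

A Beta(a, b) prior with s successes and f failures in binomial data gives a Beta(a+s, b+f) posterior.
Subtract the data counts: 28−17=11, 28−11=17.

Beta(11, 17)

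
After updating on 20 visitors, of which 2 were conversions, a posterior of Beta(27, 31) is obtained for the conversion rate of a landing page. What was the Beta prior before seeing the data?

Under Beta–binomial conjugacy the posterior parameters are (a+s, b+f).
Subtract the data counts: 27−2=25, 31−18=13.

Beta(25, 13)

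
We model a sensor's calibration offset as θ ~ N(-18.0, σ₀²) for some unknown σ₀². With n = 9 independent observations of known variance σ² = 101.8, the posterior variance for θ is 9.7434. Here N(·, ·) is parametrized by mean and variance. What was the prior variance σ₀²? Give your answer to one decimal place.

σ₀² = 70.3

Posterior precision equals prior precision plus data precision: 1/σ_n² = 1/σ₀² + n/σ².
So 1/σ₀² = 1/9.7434 − 9/101.8 = 0.102634 − 0.088409 = 0.014225.
Hence σ₀² = 1/0.014225 ≈ 70.3.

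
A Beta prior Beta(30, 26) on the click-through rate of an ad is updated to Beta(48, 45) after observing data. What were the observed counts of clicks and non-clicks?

A Beta(a, b) prior with s successes and f failures in binomial data gives a Beta(a+s, b+f) posterior.
So s = 48 − 30 = 18 and f = 45 − 26 = 19.

18 clicks and 19 non-clicks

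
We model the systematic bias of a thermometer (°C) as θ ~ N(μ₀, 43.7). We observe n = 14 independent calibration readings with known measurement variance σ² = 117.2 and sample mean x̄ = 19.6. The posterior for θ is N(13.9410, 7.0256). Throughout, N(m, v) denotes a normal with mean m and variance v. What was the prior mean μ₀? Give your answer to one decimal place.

μ₀ = -15.6

The posterior mean is a precision-weighted average: μ_n = (τ₀μ₀ + τ_data·x̄)/(τ₀+τ_data), with τ₀=1/σ₀² and τ_data=n/σ².
Here τ₀ = 1/43.7 = 0.022883 and τ_data = 14/117.2 = 0.119454, so τ_n = 0.142337.
Rearranging for μ₀: μ₀ = (μ_n·τ_n − τ_data·x̄)/τ₀ = (13.9410·0.142337 − 0.119454·19.6) / 0.022883 = -0.356978/0.022883 ≈ -15.6.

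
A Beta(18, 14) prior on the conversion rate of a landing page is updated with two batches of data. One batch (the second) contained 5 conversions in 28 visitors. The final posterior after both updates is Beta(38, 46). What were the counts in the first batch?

15 conversions and 9 bounces

Sequential conjugate updates are equivalent to a single update on the pooled data, so total successes = posterior α − prior α and total failures = posterior β − prior β.
Total across both batches: 38−18=20 conversions, 46−14=32 bounces.
Subtract the second batch: 20−5=15 conversions and 32−23=9 bounces.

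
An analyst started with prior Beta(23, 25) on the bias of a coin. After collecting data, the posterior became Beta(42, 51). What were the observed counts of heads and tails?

19 heads and 26 tails

Under Beta–binomial conjugacy the posterior parameters are (α+s, β+f).
Match parameters: s=42−23=19, f=51−25=26.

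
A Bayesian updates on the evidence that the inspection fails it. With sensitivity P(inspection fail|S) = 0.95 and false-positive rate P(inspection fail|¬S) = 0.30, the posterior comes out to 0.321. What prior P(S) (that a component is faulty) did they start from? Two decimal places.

P(S) = 0.13

Bayes' rule in odds form gives O(S|E) = O(S)·[P(E|S)/P(E|¬S)], hence O(S) = O(S|E)/LR.
Posterior odds = 0.321/(1−0.321) = 0.4728. LR = 0.95/0.30 = 3.1667.
Prior odds = 0.4728/3.1667 = 0.1493, so P(S) = 0.1493/(1+0.1493) ≈ 0.13.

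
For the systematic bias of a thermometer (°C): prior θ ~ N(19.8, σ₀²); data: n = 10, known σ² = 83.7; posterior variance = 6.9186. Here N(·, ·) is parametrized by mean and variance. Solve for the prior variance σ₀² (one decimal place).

Posterior precision equals prior precision plus data precision: 1/σ_n² = 1/σ₀² + n/σ².
So 1/σ₀² = 1/6.9186 − 10/83.7 = 0.144538 − 0.119474 = 0.025064.
Hence σ₀² = 1/0.025064 ≈ 39.9.

σ₀² = 39.9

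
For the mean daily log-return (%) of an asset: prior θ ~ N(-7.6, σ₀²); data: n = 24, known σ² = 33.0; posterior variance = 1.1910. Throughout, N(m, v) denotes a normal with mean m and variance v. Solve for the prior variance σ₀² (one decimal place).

Posterior precision equals prior precision plus data precision: 1/σ_n² = 1/σ₀² + n/σ².
So 1/σ₀² = 1/1.1910 − 24/33.0 = 0.839631 − 0.727273 = 0.112358.
Hence σ₀² = 1/0.112358 ≈ 8.9.

σ₀² = 8.9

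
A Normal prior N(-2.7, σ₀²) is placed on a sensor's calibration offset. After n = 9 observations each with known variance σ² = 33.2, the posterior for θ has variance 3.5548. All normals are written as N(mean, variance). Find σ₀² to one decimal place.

σ₀² = 97.8

For the Normal–Normal model with known σ², precisions add: τ_n = τ₀ + n/σ².
So 1/σ₀² = 1/3.5548 − 9/33.2 = 0.281310 − 0.271084 = 0.010226.
Hence σ₀² = 1/0.010226 ≈ 97.8.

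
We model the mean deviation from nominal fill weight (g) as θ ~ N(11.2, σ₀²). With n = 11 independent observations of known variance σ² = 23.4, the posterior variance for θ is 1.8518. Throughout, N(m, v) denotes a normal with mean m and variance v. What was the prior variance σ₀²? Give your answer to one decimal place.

σ₀² = 14.3

Posterior precision equals prior precision plus data precision: 1/σ_n² = 1/σ₀² + n/σ².
So 1/σ₀² = 1/1.8518 − 11/23.4 = 0.540015 − 0.470085 = 0.069930.
Hence σ₀² = 1/0.069930 ≈ 14.3.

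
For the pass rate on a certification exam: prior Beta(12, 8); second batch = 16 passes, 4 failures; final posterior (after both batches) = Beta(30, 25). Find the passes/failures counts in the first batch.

2 passes and 13 failures

Sequential conjugate updates are equivalent to a single update on the pooled data, so total successes = posterior α − prior α and total failures = posterior β − prior β.
Total across both batches: 30−12=18 passes, 25−8=17 failures.
Subtract the second batch: 18−16=2 passes and 17−4=13 failures.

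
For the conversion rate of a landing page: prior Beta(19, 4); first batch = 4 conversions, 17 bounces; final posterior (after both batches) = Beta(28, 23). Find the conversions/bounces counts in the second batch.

5 conversions and 2 bounces

Sequential conjugate updates are equivalent to a single update on the pooled data, so total successes = posterior α − prior α and total failures = posterior β − prior β.
Total across both batches: 28−19=9 conversions, 23−4=19 bounces.
Subtract the first batch: 9−4=5 conversions and 19−17=2 bounces.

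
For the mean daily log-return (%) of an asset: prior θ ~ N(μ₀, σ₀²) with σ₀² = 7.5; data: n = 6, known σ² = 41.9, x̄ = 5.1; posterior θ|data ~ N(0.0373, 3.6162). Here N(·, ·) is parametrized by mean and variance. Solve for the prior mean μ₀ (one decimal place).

μ₀ = -5.4

The posterior mean is a precision-weighted average: μ_n = (τ₀μ₀ + τ_data·x̄)/(τ₀+τ_data), with τ₀=1/σ₀² and τ_data=n/σ².
Here τ₀ = 1/7.5 = 0.133333 and τ_data = 6/41.9 = 0.143198, so τ_n = 0.276531.
Rearranging for μ₀: μ₀ = (μ_n·τ_n − τ_data·x̄)/τ₀ = (0.0373·0.276531 − 0.143198·5.1) / 0.133333 = -0.719995/0.133333 ≈ -5.4.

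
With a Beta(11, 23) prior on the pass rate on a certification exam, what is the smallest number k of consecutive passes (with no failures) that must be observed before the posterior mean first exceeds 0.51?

After k passes and 0 failures the posterior is Beta(11+k, 23), with mean (11+k)/(11+23+k).
Set (11+k)/(34+k) > 0.51 and solve: k > (0.51·34 − 11)/(1 − 0.51) = 12.939.
The smallest integer exceeding 12.939 is 13.

k = 13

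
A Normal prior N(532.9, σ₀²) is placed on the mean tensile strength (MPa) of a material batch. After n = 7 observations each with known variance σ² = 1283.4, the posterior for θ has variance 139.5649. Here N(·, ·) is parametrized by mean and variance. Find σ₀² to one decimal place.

σ₀² = 584.5

For the Normal–Normal model with known σ², precisions add: τ_n = τ₀ + n/σ².
So 1/σ₀² = 1/139.5649 − 7/1283.4 = 0.007165 − 0.005454 = 0.001711.
Hence σ₀² = 1/0.001711 ≈ 584.5.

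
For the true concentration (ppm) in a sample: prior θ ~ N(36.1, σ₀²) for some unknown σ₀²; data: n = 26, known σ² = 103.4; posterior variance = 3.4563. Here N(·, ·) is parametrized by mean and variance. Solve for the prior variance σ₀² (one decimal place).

Posterior precision equals prior precision plus data precision: 1/σ_n² = 1/σ₀² + n/σ².
So 1/σ₀² = 1/3.4563 − 26/103.4 = 0.289327 − 0.251451 = 0.037876.
Hence σ₀² = 1/0.037876 ≈ 26.4.

σ₀² = 26.4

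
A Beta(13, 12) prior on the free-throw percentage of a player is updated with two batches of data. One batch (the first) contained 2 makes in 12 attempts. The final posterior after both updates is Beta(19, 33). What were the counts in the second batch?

Because Beta–binomial updating is additive in the counts, the combined data contributed (α_post−α_prior, β_post−β_prior) successes and failures.
Total across both batches: 19−13=6 makes, 33−12=21 misses.
Subtract the first batch: 6−2=4 makes and 21−10=11 misses.

4 makes and 11 misses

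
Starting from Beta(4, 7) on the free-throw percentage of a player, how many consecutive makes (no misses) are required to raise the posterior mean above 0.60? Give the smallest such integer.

k = 7

After k makes and 0 misses the posterior is Beta(4+k, 7), with mean (4+k)/(4+7+k).
Set (4+k)/(11+k) > 0.60 and solve: k > (0.60·11 − 4)/(1 − 0.60) = 6.500.
The smallest integer exceeding 6.500 is 7, and checking k=7: (11)/(18) = 0.6111 > 0.60.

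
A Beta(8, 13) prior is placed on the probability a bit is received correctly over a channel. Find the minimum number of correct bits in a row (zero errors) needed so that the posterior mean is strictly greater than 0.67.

After k correct bits and 0 errors the posterior is Beta(8+k, 13), with mean (8+k)/(8+13+k).
Set (8+k)/(21+k) > 0.67 and solve: k > (0.67·21 − 8)/(1 − 0.67) = 18.394.
The smallest integer exceeding 18.394 is 19, and checking k=19: (27)/(40) = 0.6750 > 0.67.

k = 19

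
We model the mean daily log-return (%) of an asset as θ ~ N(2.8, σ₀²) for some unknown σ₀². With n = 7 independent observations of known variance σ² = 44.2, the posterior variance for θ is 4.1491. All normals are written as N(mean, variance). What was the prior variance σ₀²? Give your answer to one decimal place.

Posterior precision equals prior precision plus data precision: 1/σ_n² = 1/σ₀² + n/σ².
So 1/σ₀² = 1/4.1491 − 7/44.2 = 0.241016 − 0.158371 = 0.082645.
Hence σ₀² = 1/0.082645 ≈ 12.1.

σ₀² = 12.1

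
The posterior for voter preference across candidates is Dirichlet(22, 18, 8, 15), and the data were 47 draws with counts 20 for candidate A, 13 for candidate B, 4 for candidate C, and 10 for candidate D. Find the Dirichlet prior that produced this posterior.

Dirichlet(2, 5, 4, 5)

For a Dirichlet(α) prior with multinomial counts c, the posterior is Dirichlet(α + c) componentwise.
Subtract each count from the matching posterior parameter: 22−20=2, 18−13=5, 8−4=4, 15−10=5.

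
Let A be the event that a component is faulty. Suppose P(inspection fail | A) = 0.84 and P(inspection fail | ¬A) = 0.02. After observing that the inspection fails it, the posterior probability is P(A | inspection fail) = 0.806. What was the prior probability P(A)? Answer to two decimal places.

P(A) = 0.09

Bayes' rule in odds form gives O(A|E) = O(A)·[P(E|A)/P(E|¬A)], hence O(A) = O(A|E)/LR.
Posterior odds = 0.806/(1−0.806) = 4.1546. LR = 0.84/0.02 = 42.0000.
Prior odds = 4.1546/42.0000 = 0.0989, so P(A) = 0.0989/(1+0.0989) ≈ 0.09.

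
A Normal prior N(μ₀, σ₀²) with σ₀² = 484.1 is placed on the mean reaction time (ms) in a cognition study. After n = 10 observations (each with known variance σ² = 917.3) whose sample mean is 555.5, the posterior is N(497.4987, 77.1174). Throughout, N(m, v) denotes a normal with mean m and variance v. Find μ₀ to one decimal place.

μ₀ = 191.4

The posterior mean is a precision-weighted average: μ_n = (τ₀μ₀ + τ_data·x̄)/(τ₀+τ_data), with τ₀=1/σ₀² and τ_data=n/σ².
Here τ₀ = 1/484.1 = 0.002066 and τ_data = 10/917.3 = 0.010902, so τ_n = 0.012968.
Rearranging for μ₀: μ₀ = (μ_n·τ_n − τ_data·x̄)/τ₀ = (497.4987·0.012968 − 0.010902·555.5) / 0.002066 = 0.395502/0.002066 ≈ 191.4.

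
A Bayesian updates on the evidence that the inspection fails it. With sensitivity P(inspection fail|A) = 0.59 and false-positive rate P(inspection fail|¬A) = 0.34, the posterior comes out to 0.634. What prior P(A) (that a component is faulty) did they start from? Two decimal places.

P(A) = 0.50

In odds form, posterior odds = prior odds × likelihood ratio, so prior odds = posterior odds ÷ LR.
Posterior odds = 0.634/(1−0.634) = 1.7322. LR = 0.59/0.34 = 1.7353.
Prior odds = 1.7322/1.7353 = 0.9982, so P(A) = 0.9982/(1+0.9982) ≈ 0.50.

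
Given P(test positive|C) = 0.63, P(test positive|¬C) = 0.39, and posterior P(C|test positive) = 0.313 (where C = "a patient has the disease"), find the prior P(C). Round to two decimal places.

In odds form, posterior odds = prior odds × likelihood ratio, so prior odds = posterior odds ÷ LR.
Posterior odds = 0.313/(1−0.313) = 0.4556. LR = 0.63/0.39 = 1.6154.
Prior odds = 0.4556/1.6154 = 0.2820, so P(C) = 0.2820/(1+0.2820) ≈ 0.22.

P(C) = 0.22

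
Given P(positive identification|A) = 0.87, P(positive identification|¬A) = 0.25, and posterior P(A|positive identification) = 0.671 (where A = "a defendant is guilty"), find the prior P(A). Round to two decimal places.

P(A) = 0.37

Bayes' rule in odds form gives O(A|E) = O(A)·[P(E|A)/P(E|¬A)], hence O(A) = O(A|E)/LR.
Posterior odds = 0.671/(1−0.671) = 2.0395. LR = 0.87/0.25 = 3.4800.
Prior odds = 2.0395/3.4800 = 0.5861, so P(A) = 0.5861/(1+0.5861) ≈ 0.37.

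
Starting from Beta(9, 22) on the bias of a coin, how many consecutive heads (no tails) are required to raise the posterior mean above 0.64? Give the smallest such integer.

After k heads and 0 tails the posterior is Beta(9+k, 22), with mean (9+k)/(9+22+k).
Set (9+k)/(31+k) > 0.64 and solve: k > (0.64·31 − 9)/(1 − 0.64) = 30.111.
The smallest integer exceeding 30.111 is 31, and checking k=31: (40)/(62) = 0.6452 > 0.64.

k = 31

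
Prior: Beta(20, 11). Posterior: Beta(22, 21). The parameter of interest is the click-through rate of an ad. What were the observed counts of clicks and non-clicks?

2 clicks and 10 non-clicks

Beta is conjugate to the binomial likelihood: posterior = Beta(a+s, b+f).
Match parameters: s=22−20=2, f=21−11=10.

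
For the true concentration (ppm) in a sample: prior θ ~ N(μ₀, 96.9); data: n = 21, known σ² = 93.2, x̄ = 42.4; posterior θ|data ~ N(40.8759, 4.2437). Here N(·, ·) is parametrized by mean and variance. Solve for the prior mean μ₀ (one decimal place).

With known observation variance, the Normal–Normal posterior has precision τ_n = τ₀ + n/σ² and mean μ_n = (τ₀μ₀ + (n/σ²)x̄)/τ_n.
Here τ₀ = 1/96.9 = 0.010320 and τ_data = 21/93.2 = 0.225322, so τ_n = 0.235642.
Rearranging for μ₀: μ₀ = (μ_n·τ_n − τ_data·x̄)/τ₀ = (40.8759·0.235642 − 0.225322·42.4) / 0.010320 = 0.078426/0.010320 ≈ 7.6.

μ₀ = 7.6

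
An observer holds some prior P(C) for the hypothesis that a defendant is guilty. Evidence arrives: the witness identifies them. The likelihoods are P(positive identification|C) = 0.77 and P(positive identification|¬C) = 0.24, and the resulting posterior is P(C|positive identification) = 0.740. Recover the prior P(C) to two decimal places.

Bayes' rule in odds form gives O(C|E) = O(C)·[P(E|C)/P(E|¬C)], hence O(C) = O(C|E)/LR.
Posterior odds = 0.740/(1−0.740) = 2.8462. LR = 0.77/0.24 = 3.2083.
Prior odds = 2.8462/3.2083 = 0.8871, so P(C) = 0.8871/(1+0.8871) ≈ 0.47.

P(C) = 0.47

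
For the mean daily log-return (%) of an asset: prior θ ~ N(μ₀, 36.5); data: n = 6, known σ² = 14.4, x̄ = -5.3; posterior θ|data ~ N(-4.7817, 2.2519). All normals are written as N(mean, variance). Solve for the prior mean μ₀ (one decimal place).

μ₀ = 3.1

The posterior mean is a precision-weighted average: μ_n = (τ₀μ₀ + τ_data·x̄)/(τ₀+τ_data), with τ₀=1/σ₀² and τ_data=n/σ².
Here τ₀ = 1/36.5 = 0.027397 and τ_data = 6/14.4 = 0.416667, so τ_n = 0.444064.
Rearranging for μ₀: μ₀ = (μ_n·τ_n − τ_data·x̄)/τ₀ = (-4.7817·0.444064 − 0.416667·-5.3) / 0.027397 = 0.084954/0.027397 ≈ 3.1.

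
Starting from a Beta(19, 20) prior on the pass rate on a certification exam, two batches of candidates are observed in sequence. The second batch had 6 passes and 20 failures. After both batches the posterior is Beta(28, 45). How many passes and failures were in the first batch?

3 passes and 5 failures

Because Beta–binomial updating is additive in the counts, the combined data contributed (α_post−α_prior, β_post−β_prior) successes and failures.
Total across both batches: 28−19=9 passes, 45−20=25 failures.
Subtract the second batch: 9−6=3 passes and 25−20=5 failures.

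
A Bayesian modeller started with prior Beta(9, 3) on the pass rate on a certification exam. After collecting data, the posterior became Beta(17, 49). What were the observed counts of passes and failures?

8 passes and 46 failures

Beta is conjugate to the binomial likelihood: posterior = Beta(α+s, β+f).
So s = 17 − 9 = 8 and f = 49 − 3 = 46.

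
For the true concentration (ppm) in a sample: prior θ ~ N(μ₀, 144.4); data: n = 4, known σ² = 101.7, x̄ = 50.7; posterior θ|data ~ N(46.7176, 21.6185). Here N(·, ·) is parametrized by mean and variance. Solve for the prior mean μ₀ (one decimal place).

μ₀ = 24.1

The posterior mean is a precision-weighted average: μ_n = (τ₀μ₀ + τ_data·x̄)/(τ₀+τ_data), with τ₀=1/σ₀² and τ_data=n/σ².
Here τ₀ = 1/144.4 = 0.006925 and τ_data = 4/101.7 = 0.039331, so τ_n = 0.046256.
Rearranging for μ₀: μ₀ = (μ_n·τ_n − τ_data·x̄)/τ₀ = (46.7176·0.046256 − 0.039331·50.7) / 0.006925 = 0.166888/0.006925 ≈ 24.1.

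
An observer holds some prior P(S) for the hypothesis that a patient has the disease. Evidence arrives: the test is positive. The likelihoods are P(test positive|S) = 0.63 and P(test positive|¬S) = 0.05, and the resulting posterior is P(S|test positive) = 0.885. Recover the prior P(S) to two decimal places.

In odds form, posterior odds = prior odds × likelihood ratio, so prior odds = posterior odds ÷ LR.
Posterior odds = 0.885/(1−0.885) = 7.6957. LR = 0.63/0.05 = 12.6000.
Prior odds = 7.6957/12.6000 = 0.6108, so P(S) = 0.6108/(1+0.6108) ≈ 0.38.

P(S) = 0.38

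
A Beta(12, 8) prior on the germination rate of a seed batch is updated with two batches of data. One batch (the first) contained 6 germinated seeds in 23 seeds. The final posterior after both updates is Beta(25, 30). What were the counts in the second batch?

Sequential conjugate updates are equivalent to a single update on the pooled data, so total successes = posterior α − prior α and total failures = posterior β − prior β.
Total across both batches: 25−12=13 germinated seeds, 30−8=22 non-germinating seeds.
Subtract the first batch: 13−6=7 germinated seeds and 22−17=5 non-germinating seeds.

7 germinated seeds and 5 non-germinating seeds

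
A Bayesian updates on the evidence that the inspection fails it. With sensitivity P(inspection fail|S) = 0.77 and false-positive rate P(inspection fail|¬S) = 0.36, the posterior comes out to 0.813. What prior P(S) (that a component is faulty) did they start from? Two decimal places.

P(S) = 0.67

Bayes' rule in odds form gives O(S|E) = O(S)·[P(E|S)/P(E|¬S)], hence O(S) = O(S|E)/LR.
Posterior odds = 0.813/(1−0.813) = 4.3476. LR = 0.77/0.36 = 2.1389.
Prior odds = 4.3476/2.1389 = 2.0326, so P(S) = 2.0326/(1+2.0326) ≈ 0.67.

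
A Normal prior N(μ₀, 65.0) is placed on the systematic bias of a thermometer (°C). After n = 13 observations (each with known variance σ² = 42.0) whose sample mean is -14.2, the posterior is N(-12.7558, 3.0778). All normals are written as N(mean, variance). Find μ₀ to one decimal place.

μ₀ = 16.3

The posterior mean is a precision-weighted average: μ_n = (τ₀μ₀ + τ_data·x̄)/(τ₀+τ_data), with τ₀=1/σ₀² and τ_data=n/σ².
Here τ₀ = 1/65.0 = 0.015385 and τ_data = 13/42.0 = 0.309524, so τ_n = 0.324909.
Rearranging for μ₀: μ₀ = (μ_n·τ_n − τ_data·x̄)/τ₀ = (-12.7558·0.324909 − 0.309524·-14.2) / 0.015385 = 0.250767/0.015385 ≈ 16.3.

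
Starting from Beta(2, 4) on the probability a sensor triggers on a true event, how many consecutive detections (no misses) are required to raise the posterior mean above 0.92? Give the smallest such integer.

k = 45

After k detections and 0 misses the posterior is Beta(2+k, 4), with mean (2+k)/(2+4+k).
Set (2+k)/(6+k) > 0.92 and solve: k > (0.92·6 − 2)/(1 − 0.92) = 44.000.
The smallest integer exceeding 44.000 is 45.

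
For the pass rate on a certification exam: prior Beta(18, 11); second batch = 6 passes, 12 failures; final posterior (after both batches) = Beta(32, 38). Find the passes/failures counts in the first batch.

Sequential conjugate updates are equivalent to a single update on the pooled data, so total successes = posterior α − prior α and total failures = posterior β − prior β.
Total across both batches: 32−18=14 passes, 38−11=27 failures.
Subtract the second batch: 14−6=8 passes and 27−12=15 failures.

8 passes and 15 failures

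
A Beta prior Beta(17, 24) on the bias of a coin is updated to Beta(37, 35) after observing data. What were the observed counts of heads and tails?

20 heads and 11 tails

Beta is conjugate to the binomial likelihood: posterior = Beta(a+s, b+f).
Match parameters: s=37−17=20, f=35−24=11.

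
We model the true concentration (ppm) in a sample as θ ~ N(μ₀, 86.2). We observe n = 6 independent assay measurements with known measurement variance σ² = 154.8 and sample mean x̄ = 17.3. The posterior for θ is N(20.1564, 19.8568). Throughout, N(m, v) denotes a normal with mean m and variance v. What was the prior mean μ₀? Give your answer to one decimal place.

μ₀ = 29.7

With known observation variance, the Normal–Normal posterior has precision τ_n = τ₀ + n/σ² and mean μ_n = (τ₀μ₀ + (n/σ²)x̄)/τ_n.
Here τ₀ = 1/86.2 = 0.011601 and τ_data = 6/154.8 = 0.038760, so τ_n = 0.050361.
Rearranging for μ₀: μ₀ = (μ_n·τ_n − τ_data·x̄)/τ₀ = (20.1564·0.050361 − 0.038760·17.3) / 0.011601 = 0.344548/0.011601 ≈ 29.7.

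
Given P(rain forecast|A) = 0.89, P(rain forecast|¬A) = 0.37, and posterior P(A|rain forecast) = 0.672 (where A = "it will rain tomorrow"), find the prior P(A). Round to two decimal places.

In odds form, posterior odds = prior odds × likelihood ratio, so prior odds = posterior odds ÷ LR.
Posterior odds = 0.672/(1−0.672) = 2.0488. LR = 0.89/0.37 = 2.4054.
Prior odds = 2.0488/2.4054 = 0.8518, so P(A) = 0.8518/(1+0.8518) ≈ 0.46.

P(A) = 0.46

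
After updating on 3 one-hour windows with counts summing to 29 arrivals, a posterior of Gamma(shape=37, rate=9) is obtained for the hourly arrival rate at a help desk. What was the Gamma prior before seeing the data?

Gamma–Poisson conjugacy: posterior shape = α + Σxᵢ, posterior rate = β + n.
So α = 37 − 29 = 8 and β = 9 − 3 = 6.

Gamma(shape=8, rate=6)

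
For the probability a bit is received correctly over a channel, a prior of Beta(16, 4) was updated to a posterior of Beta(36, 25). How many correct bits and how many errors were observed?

20 correct bits and 21 errors

Beta is conjugate to the binomial likelihood: posterior = Beta(a+s, b+f).
Match parameters: s=36−16=20, f=25−4=21.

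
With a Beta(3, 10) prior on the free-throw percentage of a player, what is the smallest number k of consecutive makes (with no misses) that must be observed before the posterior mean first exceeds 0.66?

k = 17

After k makes and 0 misses the posterior is Beta(3+k, 10), with mean (3+k)/(3+10+k).
Set (3+k)/(13+k) > 0.66 and solve: k > (0.66·13 − 3)/(1 − 0.66) = 16.412.
The smallest integer exceeding 16.412 is 17, and checking k=17: (20)/(30) = 0.6667 > 0.66.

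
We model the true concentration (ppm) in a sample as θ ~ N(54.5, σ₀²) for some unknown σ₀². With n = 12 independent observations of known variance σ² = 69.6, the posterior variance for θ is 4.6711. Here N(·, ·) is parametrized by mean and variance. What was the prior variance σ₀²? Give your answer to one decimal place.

For the Normal–Normal model with known σ², precisions add: τ_n = τ₀ + n/σ².
So 1/σ₀² = 1/4.6711 − 12/69.6 = 0.214082 − 0.172414 = 0.041668.
Hence σ₀² = 1/0.041668 ≈ 24.0.

σ₀² = 24.0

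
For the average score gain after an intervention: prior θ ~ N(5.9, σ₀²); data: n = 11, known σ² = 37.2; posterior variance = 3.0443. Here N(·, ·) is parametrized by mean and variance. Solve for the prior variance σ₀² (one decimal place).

σ₀² = 30.5

For the Normal–Normal model with known σ², precisions add: τ_n = τ₀ + n/σ².
So 1/σ₀² = 1/3.0443 − 11/37.2 = 0.328483 − 0.295699 = 0.032784.
Hence σ₀² = 1/0.032784 ≈ 30.5.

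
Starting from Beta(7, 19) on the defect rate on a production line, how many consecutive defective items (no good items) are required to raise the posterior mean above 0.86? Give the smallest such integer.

After k defective items and 0 good items the posterior is Beta(7+k, 19), with mean (7+k)/(7+19+k).
Set (7+k)/(26+k) > 0.86 and solve: k > (0.86·26 − 7)/(1 − 0.86) = 109.714.
The smallest integer exceeding 109.714 is 110, and checking k=110: (117)/(136) = 0.8603 > 0.86.

k = 110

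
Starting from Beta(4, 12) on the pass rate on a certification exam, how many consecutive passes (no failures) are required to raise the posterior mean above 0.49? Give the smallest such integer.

After k passes and 0 failures the posterior is Beta(4+k, 12), with mean (4+k)/(4+12+k).
Set (4+k)/(16+k) > 0.49 and solve: k > (0.49·16 − 4)/(1 − 0.49) = 7.529.
The smallest integer exceeding 7.529 is 8, and checking k=8: (12)/(24) = 0.5000 > 0.49.

k = 8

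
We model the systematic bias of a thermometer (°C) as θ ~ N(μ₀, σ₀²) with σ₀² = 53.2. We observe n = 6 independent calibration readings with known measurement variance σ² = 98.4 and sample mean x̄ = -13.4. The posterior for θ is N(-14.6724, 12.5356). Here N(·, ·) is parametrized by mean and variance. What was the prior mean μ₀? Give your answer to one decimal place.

With known observation variance, the Normal–Normal posterior has precision τ_n = τ₀ + n/σ² and mean μ_n = (τ₀μ₀ + (n/σ²)x̄)/τ_n.
Here τ₀ = 1/53.2 = 0.018797 and τ_data = 6/98.4 = 0.060976, so τ_n = 0.079773.
Rearranging for μ₀: μ₀ = (μ_n·τ_n − τ_data·x̄)/τ₀ = (-14.6724·0.079773 − 0.060976·-13.4) / 0.018797 = -0.353383/0.018797 ≈ -18.8.

μ₀ = -18.8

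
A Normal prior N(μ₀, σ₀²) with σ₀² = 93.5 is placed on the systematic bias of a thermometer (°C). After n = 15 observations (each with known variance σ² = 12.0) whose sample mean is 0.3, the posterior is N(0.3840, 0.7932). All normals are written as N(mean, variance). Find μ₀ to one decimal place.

μ₀ = 10.2

With known observation variance, the Normal–Normal posterior has precision τ_n = τ₀ + n/σ² and mean μ_n = (τ₀μ₀ + (n/σ²)x̄)/τ_n.
Here τ₀ = 1/93.5 = 0.010695 and τ_data = 15/12.0 = 1.250000, so τ_n = 1.260695.
Rearranging for μ₀: μ₀ = (μ_n·τ_n − τ_data·x̄)/τ₀ = (0.3840·1.260695 − 1.250000·0.3) / 0.010695 = 0.109107/0.010695 ≈ 10.2.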